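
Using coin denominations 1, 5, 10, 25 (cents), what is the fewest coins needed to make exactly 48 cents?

48 − 1×25→23 − 2×10→3 − 3×1→0
Total coins = 1 + 2 + 3 = 6

6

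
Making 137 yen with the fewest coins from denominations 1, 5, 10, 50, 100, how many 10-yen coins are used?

3

137 = 1×100 + 3×10 + 1×5 + 2×1
Count of 10: 3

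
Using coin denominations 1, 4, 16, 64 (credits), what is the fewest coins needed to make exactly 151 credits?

Use the largest denomination that fits, subtract, and repeat.
151 = 2×64 + 1×16 + 1×4 + 3×1
Total coins = 2 + 1 + 1 + 3 = 7

7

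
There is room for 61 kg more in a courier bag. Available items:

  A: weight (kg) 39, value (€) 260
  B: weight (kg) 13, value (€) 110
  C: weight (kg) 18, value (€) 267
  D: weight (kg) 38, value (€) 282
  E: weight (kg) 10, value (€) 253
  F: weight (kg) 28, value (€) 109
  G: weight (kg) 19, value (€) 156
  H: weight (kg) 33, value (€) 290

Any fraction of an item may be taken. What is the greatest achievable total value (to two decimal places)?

810.00

Sort by value per unit weight and fill in that order.
Order: E (253/10=25.30) > C (267/18=14.83) > H (290/33=8.79) > B (110/13=8.46) > G (156/19=8.21) > D (282/38=7.42) > A (260/39=6.67) > F (109/28=3.89)
Fill: take E (10 @ 253) → take C (18 @ 267) → take H (33 @ 290); 61/61 used.
Total value = 810.00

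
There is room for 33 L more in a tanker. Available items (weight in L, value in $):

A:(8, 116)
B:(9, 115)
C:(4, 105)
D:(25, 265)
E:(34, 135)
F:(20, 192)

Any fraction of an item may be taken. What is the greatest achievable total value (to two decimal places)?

Greedy by value/weight ratio, highest first.
Order: C (105/4=26.25) > A (116/8=14.50) > B (115/9=12.78) > D (265/25=10.60) > F (192/20=9.60) > E (135/34=3.97)
Fill: take C (4 @ 105) → take A (8 @ 116) → take B (9 @ 115) → take 12/25 of D → 127.20; 33/33 used.
Total value = 463.20

463.20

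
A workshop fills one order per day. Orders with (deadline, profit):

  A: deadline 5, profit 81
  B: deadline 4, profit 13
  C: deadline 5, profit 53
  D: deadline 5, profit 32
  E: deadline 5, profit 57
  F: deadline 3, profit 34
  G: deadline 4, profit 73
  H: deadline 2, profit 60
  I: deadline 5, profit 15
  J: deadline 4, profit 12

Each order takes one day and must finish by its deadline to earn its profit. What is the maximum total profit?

324

Sort by profit descending; place each in the latest free slot ≤ its deadline.
By profit: A(d5,81), G(d4,73), H(d2,60), E(d5,57), C(d5,53), F(d3,34), D(d5,32), I(d5,15), B(d4,13), J(d4,12)
A→slot 5; G→slot 4; H→slot 2; E→slot 3; C→slot 1; F skipped; D skipped; I skipped; B skipped; J skipped.
Profit = 53 + 60 + 57 + 73 + 81 = 324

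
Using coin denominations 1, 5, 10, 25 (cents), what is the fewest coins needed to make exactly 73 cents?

73 − 2×25→23 − 2×10→3 − 3×1→0
Total coins = 2 + 2 + 3 = 7

7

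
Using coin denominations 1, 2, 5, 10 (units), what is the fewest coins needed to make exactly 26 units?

Greedy: take as many of the largest coin as possible, then repeat with the remainder.
26 − 2×10→6 − 1×5→1 − 1×1→0
Total coins = 2 + 1 + 1 = 4

4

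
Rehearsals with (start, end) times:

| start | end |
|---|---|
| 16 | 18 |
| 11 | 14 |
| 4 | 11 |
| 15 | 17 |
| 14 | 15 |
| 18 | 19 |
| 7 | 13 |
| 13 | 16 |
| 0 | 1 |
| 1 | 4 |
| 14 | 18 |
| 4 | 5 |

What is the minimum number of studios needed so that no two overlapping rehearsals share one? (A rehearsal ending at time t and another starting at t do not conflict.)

3

The answer is the maximum number of intervals overlapping at any instant.
starts: [0, 1, 4, 4, 7, 11, 13, 14, 14, 15, 16, 18]
ends:   [1, 4, 5, 11, 13, 14, 15, 16, 17, 18, 18, 19]
s0→1 e1→0 s1→1 e4→0 s4→1 s4→2 e5→1 s7→2 e11→1 s11→2 e13→1 s13→2 e14→1 s14→2 s14→3  — peak 3.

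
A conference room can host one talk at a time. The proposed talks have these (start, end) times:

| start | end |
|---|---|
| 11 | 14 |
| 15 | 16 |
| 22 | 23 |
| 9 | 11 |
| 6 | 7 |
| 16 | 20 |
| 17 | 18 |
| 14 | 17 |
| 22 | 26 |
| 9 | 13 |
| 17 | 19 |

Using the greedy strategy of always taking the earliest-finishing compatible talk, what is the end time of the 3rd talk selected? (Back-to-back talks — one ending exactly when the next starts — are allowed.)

14

Sort by end time and greedily take each interval whose start is ≥ the last chosen end.
By end time: (6,7), (9,11), (9,13), (11,14), (15,16), (14,17), (17,18), (17,19), (16,20), (22,23), (22,26).
Pick (6,7); next start ≥ 7 → (9,11); next start ≥ 11 → (11,14); next start ≥ 14 → (15,16); next start ≥ 16 → (17,18); next start ≥ 18 → (22,23).
Selected: (6,7) (9,11) (11,14) (15,16) (17,18) (22,23)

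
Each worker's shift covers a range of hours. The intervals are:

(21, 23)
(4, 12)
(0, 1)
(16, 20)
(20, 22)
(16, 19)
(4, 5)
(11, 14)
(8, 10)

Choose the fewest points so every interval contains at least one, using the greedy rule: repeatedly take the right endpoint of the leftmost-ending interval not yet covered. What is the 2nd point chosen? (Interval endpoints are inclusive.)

By right end: [0,1]  [4,5]  [8,10]  [4,12]  [11,14]  [16,19]  [16,20]  [20,22]  [21,23]
[0,1] uncovered → point at 1; [4,5] uncovered → point at 5; [8,10] uncovered → point at 10; [11,14] uncovered → point at 14; [16,19] uncovered → point at 19; [20,22] uncovered → point at 22.
Points: 1, 5, 10, 14, 19, 22 (6 total).

5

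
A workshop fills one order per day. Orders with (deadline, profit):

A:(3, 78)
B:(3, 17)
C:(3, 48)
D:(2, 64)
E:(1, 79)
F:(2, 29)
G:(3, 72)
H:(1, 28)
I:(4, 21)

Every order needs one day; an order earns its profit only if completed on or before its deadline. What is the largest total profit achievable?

250

Profit order: E=79 A=78 G=72 D=64 C=48 F=29 H=28 I=21 B=17
Assign: E→slot 1, A→slot 3, G→slot 2, D skipped, C skipped, F skipped, H skipped, I→slot 4, B skipped.
Slots: [1:E] [2:G] [3:A] [4:I]
Profit = 79 + 72 + 78 + 21 = 250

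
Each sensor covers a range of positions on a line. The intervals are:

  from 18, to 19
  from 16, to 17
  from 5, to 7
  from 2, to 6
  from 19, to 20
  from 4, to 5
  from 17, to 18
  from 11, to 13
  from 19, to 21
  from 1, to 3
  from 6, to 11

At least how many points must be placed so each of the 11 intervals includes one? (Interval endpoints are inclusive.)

5

Sort by right endpoint; whenever an interval is uncovered, place a point at its right end.
By right end: [1,3]  [4,5]  [2,6]  [5,7]  [6,11]  [11,13]  [16,17]  [17,18]  [18,19]  [19,20]  [19,21]
[1,3] uncovered → point at 3; [4,5] uncovered → point at 5; [6,11] uncovered → point at 11; [16,17] uncovered → point at 17; [18,19] uncovered → point at 19.
Points: 3, 5, 11, 17, 19 (5 total).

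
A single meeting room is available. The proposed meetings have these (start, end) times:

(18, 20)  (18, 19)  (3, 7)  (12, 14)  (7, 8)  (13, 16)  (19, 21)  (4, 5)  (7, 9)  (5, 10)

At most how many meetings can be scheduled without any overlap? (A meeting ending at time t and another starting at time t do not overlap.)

5

By end time: (4,5), (3,7), (7,8), (7,9), (5,10), (12,14), (13,16), (18,19), (18,20), (19,21).
Pick (4,5); next start ≥ 5 → (7,8); next start ≥ 8 → (12,14); next start ≥ 14 → (18,19); next start ≥ 19 → (19,21).
Selected 5 meetings.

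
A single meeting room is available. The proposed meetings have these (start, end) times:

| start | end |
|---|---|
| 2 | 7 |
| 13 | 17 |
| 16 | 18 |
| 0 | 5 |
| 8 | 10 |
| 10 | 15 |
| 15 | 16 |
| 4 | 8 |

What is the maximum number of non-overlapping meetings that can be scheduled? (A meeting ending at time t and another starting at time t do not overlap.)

Sort by end time and greedily take each interval whose start is ≥ the last chosen end.
Sorted by end: (0,5)  (2,7)  (4,8)  (8,10)  (10,15)  (15,16)  (13,17)  (16,18)
take (0,5); skip (2,7); skip (4,8); take (8,10); take (10,15); take (15,16); take (16,18).
Selected 5 meetings.

5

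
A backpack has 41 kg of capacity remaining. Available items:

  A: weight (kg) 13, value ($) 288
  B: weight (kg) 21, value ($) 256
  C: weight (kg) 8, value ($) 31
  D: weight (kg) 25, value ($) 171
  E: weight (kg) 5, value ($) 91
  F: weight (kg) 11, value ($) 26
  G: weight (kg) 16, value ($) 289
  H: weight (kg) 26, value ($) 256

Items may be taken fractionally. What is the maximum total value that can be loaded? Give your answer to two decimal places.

753.33

Order: A (288/13=22.15) > E (91/5=18.20) > G (289/16=18.06) > B (256/21=12.19) > H (256/26=9.85) > D (171/25=6.84) > C (31/8=3.88) > F (26/11=2.36)
Fill: take A (13 @ 288) → take E (5 @ 91) → take G (16 @ 289) → take 7/21 of B → 85.33; 41/41 used.
Total value = 753.33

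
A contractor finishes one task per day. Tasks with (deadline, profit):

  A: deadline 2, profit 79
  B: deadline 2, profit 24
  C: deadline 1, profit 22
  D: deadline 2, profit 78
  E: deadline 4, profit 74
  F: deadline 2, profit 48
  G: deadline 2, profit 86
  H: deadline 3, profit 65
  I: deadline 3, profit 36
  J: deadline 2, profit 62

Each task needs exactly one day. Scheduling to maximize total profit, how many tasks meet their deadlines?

Take jobs in profit order; each goes to the latest open slot no later than its deadline.
By profit: G(d2,86), A(d2,79), D(d2,78), E(d4,74), H(d3,65), J(d2,62), F(d2,48), I(d3,36), B(d2,24), C(d1,22)
G→slot 2; A→slot 1; D skipped; E→slot 4; H→slot 3; J skipped; F skipped; I skipped; B skipped; C skipped.
4 of 10 scheduled.

4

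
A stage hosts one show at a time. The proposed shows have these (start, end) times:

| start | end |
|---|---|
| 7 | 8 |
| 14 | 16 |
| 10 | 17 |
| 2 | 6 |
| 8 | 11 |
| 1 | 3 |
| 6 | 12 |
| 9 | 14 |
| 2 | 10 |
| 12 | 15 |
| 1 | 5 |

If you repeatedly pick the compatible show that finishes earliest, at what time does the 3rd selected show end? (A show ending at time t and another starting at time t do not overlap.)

11

By end time: (1,3), (1,5), (2,6), (7,8), (2,10), (8,11), (6,12), (9,14), (12,15), (14,16), (10,17).
Pick (1,3); next start ≥ 3 → (7,8); next start ≥ 8 → (8,11); next start ≥ 11 → (12,15).
Selected: (1,3) (7,8) (8,11) (12,15)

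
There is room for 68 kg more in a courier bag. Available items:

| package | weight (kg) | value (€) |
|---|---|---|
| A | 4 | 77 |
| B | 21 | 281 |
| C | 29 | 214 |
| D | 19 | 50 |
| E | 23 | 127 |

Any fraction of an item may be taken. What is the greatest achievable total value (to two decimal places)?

Greedy by value/weight ratio, highest first.
Ratios (sorted): A 19.25, B 13.38, C 7.38, E 5.52, D 2.63
take A (4 @ 77); take B (21 @ 281); take C (29 @ 214); take 14/23 of E → 77.30. Capacity used 68/68.
Total value = 649.30

649.30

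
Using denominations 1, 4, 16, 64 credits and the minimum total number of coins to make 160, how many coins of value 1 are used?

0

Use the largest denomination that fits, subtract, and repeat.
160 = 2×64 + 2×16
Count of 1: 0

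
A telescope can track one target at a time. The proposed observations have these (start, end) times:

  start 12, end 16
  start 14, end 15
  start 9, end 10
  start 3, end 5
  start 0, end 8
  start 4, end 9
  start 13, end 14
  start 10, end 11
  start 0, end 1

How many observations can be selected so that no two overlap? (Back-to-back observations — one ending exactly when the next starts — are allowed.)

6

Sorted by end: (0,1)  (3,5)  (0,8)  (4,9)  (9,10)  (10,11)  (13,14)  (14,15)  (12,16)
take (0,1); take (3,5); skip (0,8); take (9,10); take (10,11); take (13,14); take (14,15).
Selected 6 observations.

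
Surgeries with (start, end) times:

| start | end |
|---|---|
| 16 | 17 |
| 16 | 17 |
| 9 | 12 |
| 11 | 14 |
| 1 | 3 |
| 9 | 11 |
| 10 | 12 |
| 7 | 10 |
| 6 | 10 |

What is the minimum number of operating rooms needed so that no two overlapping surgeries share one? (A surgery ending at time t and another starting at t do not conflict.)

Count concurrent intervals with a sweep; the peak is the room count.
Events (time:±→running): 1:+→1 3:-→0 6:+→1 7:+→2 9:+→3 9:+→4 … peak 4.

4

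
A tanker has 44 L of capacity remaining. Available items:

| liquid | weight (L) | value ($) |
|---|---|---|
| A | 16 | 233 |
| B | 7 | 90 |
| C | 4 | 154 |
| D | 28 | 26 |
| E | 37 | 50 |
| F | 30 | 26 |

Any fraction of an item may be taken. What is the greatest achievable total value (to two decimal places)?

499.97

Order: C (154/4=38.50) > A (233/16=14.56) > B (90/7=12.86) > E (50/37=1.35) > D (26/28=0.93) > F (26/30=0.87)
Fill: take C (4 @ 154) → take A (16 @ 233) → take B (7 @ 90) → take 17/37 of E → 22.97; 44/44 used.
Total value = 499.97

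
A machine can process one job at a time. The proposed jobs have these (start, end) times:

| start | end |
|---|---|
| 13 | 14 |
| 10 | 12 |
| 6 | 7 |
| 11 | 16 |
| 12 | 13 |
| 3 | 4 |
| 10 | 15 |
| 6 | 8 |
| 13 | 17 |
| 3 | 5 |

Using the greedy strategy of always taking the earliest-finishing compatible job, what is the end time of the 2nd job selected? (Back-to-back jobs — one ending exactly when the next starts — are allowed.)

By end time: (3,4), (3,5), (6,7), (6,8), (10,12), (12,13), (13,14), (10,15), (11,16), (13,17).
Pick (3,4); next start ≥ 4 → (6,7); next start ≥ 7 → (10,12); next start ≥ 12 → (12,13); next start ≥ 13 → (13,14).
Selected: (3,4) (6,7) (10,12) (12,13) (13,14)

7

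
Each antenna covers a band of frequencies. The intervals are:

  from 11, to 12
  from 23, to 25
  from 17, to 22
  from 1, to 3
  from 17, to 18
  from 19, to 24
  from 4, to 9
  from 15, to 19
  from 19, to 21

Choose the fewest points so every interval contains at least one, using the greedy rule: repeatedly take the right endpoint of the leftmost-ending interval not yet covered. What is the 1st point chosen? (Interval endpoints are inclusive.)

3

By right end: [1,3]  [4,9]  [11,12]  [17,18]  [15,19]  [19,21]  [17,22]  [19,24]  [23,25]
[1,3] uncovered → point at 3; [4,9] uncovered → point at 9; [11,12] uncovered → point at 12; [17,18] uncovered → point at 18; [19,21] uncovered → point at 21; [23,25] uncovered → point at 25.
Points: 3, 9, 12, 18, 21, 25 (6 total).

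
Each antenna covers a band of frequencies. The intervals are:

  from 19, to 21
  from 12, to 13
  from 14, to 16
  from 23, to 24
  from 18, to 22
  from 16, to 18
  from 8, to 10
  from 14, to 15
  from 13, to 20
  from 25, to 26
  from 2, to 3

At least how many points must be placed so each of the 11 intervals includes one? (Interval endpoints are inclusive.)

Sorted: [2,3] [8,10] [12,13] [14,15] [14,16] [16,18] [13,20] [19,21] [18,22] [23,24] [25,26]
{[2,3]} hit by 3; {[8,10]} hit by 10; {[12,13]} hit by 13; {[14,15],[14,16]} hit by 15; {[16,18],[13,20]} hit by 18; {[19,21],[18,22]} hit by 21; {[23,24]} hit by 24; {[25,26]} hit by 26.
Points: 3, 10, 13, 15, 18, 21, 24, 26 (8 total).

8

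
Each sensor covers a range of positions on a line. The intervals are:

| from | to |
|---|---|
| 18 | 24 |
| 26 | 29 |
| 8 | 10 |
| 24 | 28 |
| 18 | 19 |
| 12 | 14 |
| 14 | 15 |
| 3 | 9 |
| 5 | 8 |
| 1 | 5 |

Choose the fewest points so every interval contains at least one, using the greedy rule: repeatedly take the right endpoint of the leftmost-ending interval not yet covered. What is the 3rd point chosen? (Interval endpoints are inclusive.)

14

Sorted: [1,5] [5,8] [3,9] [8,10] [12,14] [14,15] [18,19] [18,24] [24,28] [26,29]
{[1,5],[5,8],[3,9]} hit by 5; {[8,10]} hit by 10; {[12,14],[14,15]} hit by 14; {[18,19],[18,24]} hit by 19; {[24,28],[26,29]} hit by 28.
Points: 5, 10, 14, 19, 28 (5 total).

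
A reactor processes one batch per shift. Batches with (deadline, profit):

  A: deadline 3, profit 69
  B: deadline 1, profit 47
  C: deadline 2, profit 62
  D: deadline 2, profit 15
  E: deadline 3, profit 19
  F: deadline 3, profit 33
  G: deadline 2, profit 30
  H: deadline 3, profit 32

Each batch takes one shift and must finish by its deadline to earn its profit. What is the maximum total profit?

Profit order: A=69 C=62 B=47 F=33 H=32 G=30 E=19 D=15
Assign: A→slot 3, C→slot 2, B→slot 1, F skipped, H skipped, G skipped, E skipped, D skipped.
Slots: [1:B] [2:C] [3:A]
Profit = 47 + 62 + 69 = 178

178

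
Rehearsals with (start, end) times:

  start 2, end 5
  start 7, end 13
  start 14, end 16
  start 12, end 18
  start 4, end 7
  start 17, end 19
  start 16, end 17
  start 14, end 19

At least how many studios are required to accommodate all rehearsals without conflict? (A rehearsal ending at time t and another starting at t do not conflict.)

3

starts: [2, 4, 7, 12, 14, 14, 16, 17]
ends:   [5, 7, 13, 16, 17, 18, 19, 19]
s2→1 s4→2 e5→1 e7→0 s7→1 s12→2 e13→1 s14→2 s14→3  — peak 3.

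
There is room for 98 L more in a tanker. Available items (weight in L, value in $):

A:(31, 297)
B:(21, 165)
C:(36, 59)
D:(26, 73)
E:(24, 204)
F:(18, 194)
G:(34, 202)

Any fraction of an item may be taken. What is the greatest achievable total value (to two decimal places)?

883.76

Order: F (194/18=10.78) > A (297/31=9.58) > E (204/24=8.50) > B (165/21=7.86) > G (202/34=5.94) > D (73/26=2.81) > C (59/36=1.64)
Fill: take F (18 @ 194) → take A (31 @ 297) → take E (24 @ 204) → take B (21 @ 165) → take 4/34 of G → 23.76; 98/98 used.
Total value = 883.76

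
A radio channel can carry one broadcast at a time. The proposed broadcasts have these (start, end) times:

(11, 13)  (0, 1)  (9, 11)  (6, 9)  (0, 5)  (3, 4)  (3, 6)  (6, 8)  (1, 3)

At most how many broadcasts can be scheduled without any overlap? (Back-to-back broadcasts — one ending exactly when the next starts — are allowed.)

By end time: (0,1), (1,3), (3,4), (0,5), (3,6), (6,8), (6,9), (9,11), (11,13).
Pick (0,1); next start ≥ 1 → (1,3); next start ≥ 3 → (3,4); next start ≥ 4 → (6,8); next start ≥ 8 → (9,11); next start ≥ 11 → (11,13).
Selected 6 broadcasts.

6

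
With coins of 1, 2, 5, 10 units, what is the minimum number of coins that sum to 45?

Greedy: take as many of the largest coin as possible, then repeat with the remainder.
45 − 4×10→5 − 1×5→0
Total coins = 4 + 1 = 5

5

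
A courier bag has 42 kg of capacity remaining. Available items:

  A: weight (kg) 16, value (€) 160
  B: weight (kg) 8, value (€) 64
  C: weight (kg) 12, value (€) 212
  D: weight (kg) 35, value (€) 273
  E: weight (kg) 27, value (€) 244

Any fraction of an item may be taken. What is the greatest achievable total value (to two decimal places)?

498.52

Ratios (sorted): C 17.67, A 10.00, E 9.04, B 8.00, D 7.80
take C (12 @ 212); take A (16 @ 160); take 14/27 of E → 126.52. Capacity used 42/42.
Total value = 498.52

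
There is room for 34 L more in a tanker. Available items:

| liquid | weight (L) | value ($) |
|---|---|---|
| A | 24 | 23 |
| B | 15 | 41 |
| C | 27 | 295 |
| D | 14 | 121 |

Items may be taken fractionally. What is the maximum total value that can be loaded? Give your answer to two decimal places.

Ratios (sorted): C 10.93, D 8.64, B 2.73, A 0.96
take C (27 @ 295); take 7/14 of D → 60.50. Capacity used 34/34.
Total value = 355.50

355.50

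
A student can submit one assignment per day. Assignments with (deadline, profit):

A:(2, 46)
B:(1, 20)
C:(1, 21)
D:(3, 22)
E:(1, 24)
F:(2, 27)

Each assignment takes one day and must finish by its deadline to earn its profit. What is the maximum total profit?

95

Take jobs in profit order; each goes to the latest open slot no later than its deadline.
By profit: A(d2,46), F(d2,27), E(d1,24), D(d3,22), C(d1,21), B(d1,20)
A→slot 2; F→slot 1; E skipped; D→slot 3; C skipped; B skipped.
Profit = 27 + 46 + 22 = 95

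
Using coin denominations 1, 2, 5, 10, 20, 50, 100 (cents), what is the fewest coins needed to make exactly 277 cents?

277 = 2×100 + 1×50 + 1×20 + 1×5 + 1×2
Total coins = 2 + 1 + 1 + 1 + 1 = 6

6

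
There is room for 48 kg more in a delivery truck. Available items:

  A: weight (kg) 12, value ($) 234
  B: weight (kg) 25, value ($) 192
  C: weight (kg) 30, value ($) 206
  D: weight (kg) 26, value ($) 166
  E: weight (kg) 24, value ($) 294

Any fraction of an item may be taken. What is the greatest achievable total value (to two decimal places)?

Sort by value per unit weight and fill in that order.
Ratios (sorted): A 19.50, E 12.25, B 7.68, C 6.87, D 6.38
take A (12 @ 234); take E (24 @ 294); take 12/25 of B → 92.16. Capacity used 48/48.
Total value = 620.16

620.16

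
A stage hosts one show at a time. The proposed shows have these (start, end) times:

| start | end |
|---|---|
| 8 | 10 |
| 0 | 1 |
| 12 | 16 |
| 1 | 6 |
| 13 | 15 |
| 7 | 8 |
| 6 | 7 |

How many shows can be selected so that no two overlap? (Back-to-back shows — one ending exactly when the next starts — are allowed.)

By end time: (0,1), (1,6), (6,7), (7,8), (8,10), (13,15), (12,16).
Pick (0,1); next start ≥ 1 → (1,6); next start ≥ 6 → (6,7); next start ≥ 7 → (7,8); next start ≥ 8 → (8,10); next start ≥ 10 → (13,15).
Selected 6 shows.

6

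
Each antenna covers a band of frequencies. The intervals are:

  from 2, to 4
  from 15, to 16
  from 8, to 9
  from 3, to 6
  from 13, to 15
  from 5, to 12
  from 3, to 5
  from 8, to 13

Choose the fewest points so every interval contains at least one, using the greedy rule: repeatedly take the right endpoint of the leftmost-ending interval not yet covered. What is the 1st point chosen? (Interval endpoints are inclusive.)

By right end: [2,4]  [3,5]  [3,6]  [8,9]  [5,12]  [8,13]  [13,15]  [15,16]
[2,4] uncovered → point at 4; [8,9] uncovered → point at 9; [13,15] uncovered → point at 15.
Points: 4, 9, 15 (3 total).

4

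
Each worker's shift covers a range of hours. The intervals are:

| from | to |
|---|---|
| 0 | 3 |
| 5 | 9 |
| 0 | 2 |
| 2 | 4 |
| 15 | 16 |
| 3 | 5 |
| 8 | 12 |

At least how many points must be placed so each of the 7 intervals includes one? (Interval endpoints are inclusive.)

Sorted: [0,2] [0,3] [2,4] [3,5] [5,9] [8,12] [15,16]
{[0,2],[0,3],[2,4]} hit by 2; {[3,5],[5,9]} hit by 5; {[8,12]} hit by 12; {[15,16]} hit by 16.
Points: 2, 5, 12, 16 (4 total).

4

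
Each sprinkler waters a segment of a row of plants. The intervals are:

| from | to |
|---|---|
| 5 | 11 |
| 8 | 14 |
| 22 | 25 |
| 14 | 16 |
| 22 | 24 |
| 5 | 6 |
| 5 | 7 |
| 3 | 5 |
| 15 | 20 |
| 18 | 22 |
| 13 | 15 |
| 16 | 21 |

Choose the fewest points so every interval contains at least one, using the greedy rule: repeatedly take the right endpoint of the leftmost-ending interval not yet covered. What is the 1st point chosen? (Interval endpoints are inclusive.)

Sort by right endpoint; whenever an interval is uncovered, place a point at its right end.
Sorted: [3,5] [5,6] [5,7] [5,11] [8,14] [13,15] [14,16] [15,20] [16,21] [18,22] [22,24] [22,25]
{[3,5],[5,6],[5,7],[5,11]} hit by 5; {[8,14],[13,15],[14,16]} hit by 14; {[15,20],[16,21],[18,22]} hit by 20; {[22,24],[22,25]} hit by 24.
Points: 5, 14, 20, 24 (4 total).

5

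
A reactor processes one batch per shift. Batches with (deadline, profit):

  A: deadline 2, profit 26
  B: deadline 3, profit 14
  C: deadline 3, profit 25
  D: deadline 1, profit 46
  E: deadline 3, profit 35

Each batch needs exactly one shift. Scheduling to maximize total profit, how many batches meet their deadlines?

Sort by profit descending; place each in the latest free slot ≤ its deadline.
Profit order: D=46 E=35 A=26 C=25 B=14
Assign: D→slot 1, E→slot 3, A→slot 2, C skipped, B skipped.
Slots: [1:D] [2:A] [3:E]
3 of 5 scheduled.

3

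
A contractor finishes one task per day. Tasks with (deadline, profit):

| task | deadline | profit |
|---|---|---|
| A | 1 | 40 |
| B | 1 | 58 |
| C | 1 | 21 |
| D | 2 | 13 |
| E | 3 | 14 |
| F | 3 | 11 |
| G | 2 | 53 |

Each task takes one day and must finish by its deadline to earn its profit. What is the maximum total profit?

125

Take jobs in profit order; each goes to the latest open slot no later than its deadline.
By profit: B(d1,58), G(d2,53), A(d1,40), C(d1,21), E(d3,14), D(d2,13), F(d3,11)
B→slot 1; G→slot 2; A skipped; C skipped; E→slot 3; D skipped; F skipped.
Profit = 58 + 53 + 14 = 125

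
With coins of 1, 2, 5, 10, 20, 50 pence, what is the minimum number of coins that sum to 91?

Use the largest denomination that fits, subtract, and repeat.
91 − 1×50→41 − 2×20→1 − 1×1→0
Total coins = 1 + 2 + 1 = 4

4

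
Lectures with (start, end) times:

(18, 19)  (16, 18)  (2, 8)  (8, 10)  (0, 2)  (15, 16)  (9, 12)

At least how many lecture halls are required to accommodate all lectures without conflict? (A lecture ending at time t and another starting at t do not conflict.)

The answer is the maximum number of intervals overlapping at any instant.
Events (time:±→running): 0:+→1 2:-→0 2:+→1 8:-→0 8:+→1 9:+→2 … peak 2.

2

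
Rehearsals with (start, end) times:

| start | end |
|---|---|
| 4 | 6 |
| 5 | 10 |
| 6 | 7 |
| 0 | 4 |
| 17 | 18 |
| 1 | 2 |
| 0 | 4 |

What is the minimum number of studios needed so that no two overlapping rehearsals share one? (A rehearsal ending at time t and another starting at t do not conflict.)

3

Count concurrent intervals with a sweep; the peak is the room count.
Events (time:±→running): 0:+→1 0:+→2 1:+→3 … peak 3.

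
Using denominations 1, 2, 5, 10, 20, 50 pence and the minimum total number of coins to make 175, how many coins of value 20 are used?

175 − 3×50→25 − 1×20→5 − 1×5→0
Count of 20: 1

1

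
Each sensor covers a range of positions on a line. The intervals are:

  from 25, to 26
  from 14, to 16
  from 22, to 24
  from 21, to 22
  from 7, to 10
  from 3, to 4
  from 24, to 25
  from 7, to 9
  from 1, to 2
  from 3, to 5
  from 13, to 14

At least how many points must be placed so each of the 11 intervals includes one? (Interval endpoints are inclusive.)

Sort by right endpoint; whenever an interval is uncovered, place a point at its right end.
Sorted: [1,2] [3,4] [3,5] [7,9] [7,10] [13,14] [14,16] [21,22] [22,24] [24,25] [25,26]
{[1,2]} hit by 2; {[3,4],[3,5]} hit by 4; {[7,9],[7,10]} hit by 9; {[13,14],[14,16]} hit by 14; {[21,22],[22,24]} hit by 22; {[24,25],[25,26]} hit by 25.
Points: 2, 4, 9, 14, 22, 25 (6 total).

6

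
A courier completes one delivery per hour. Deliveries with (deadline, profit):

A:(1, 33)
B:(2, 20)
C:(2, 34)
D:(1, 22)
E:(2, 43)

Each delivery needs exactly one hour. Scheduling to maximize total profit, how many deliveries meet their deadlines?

Take jobs in profit order; each goes to the latest open slot no later than its deadline.
Profit order: E=43 C=34 A=33 D=22 B=20
Assign: E→slot 2, C→slot 1, A skipped, D skipped, B skipped.
Slots: [1:C] [2:E]
2 of 5 scheduled.

2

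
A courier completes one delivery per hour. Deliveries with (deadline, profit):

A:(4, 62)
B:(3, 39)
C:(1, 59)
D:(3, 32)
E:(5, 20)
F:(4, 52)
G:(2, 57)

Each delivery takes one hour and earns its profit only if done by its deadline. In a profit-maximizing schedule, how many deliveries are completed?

5

By profit: A(d4,62), C(d1,59), G(d2,57), F(d4,52), B(d3,39), D(d3,32), E(d5,20)
A→slot 4; C→slot 1; G→slot 2; F→slot 3; B skipped; D skipped; E→slot 5.
5 of 7 scheduled.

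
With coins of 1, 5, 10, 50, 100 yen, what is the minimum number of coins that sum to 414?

9

Greedy: take as many of the largest coin as possible, then repeat with the remainder.
414 − 4×100→14 − 1×10→4 − 4×1→0
Total coins = 4 + 1 + 4 = 9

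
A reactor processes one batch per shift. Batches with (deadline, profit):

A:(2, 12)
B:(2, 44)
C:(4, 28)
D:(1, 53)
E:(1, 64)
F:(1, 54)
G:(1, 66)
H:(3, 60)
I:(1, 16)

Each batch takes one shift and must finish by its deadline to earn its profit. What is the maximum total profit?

Take jobs in profit order; each goes to the latest open slot no later than its deadline.
Profit order: G=66 E=64 H=60 F=54 D=53 B=44 C=28 I=16 A=12
Assign: G→slot 1, E skipped, H→slot 3, F skipped, D skipped, B→slot 2, C→slot 4, I skipped, A skipped.
Slots: [1:G] [2:B] [3:H] [4:C]
Profit = 66 + 44 + 60 + 28 = 198

198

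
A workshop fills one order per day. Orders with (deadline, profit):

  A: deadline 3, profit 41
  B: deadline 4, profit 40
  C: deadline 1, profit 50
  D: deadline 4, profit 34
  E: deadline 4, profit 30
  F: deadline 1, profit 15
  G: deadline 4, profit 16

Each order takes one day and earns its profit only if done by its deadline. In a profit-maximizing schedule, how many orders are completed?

Sort by profit descending; place each in the latest free slot ≤ its deadline.
Profit order: C=50 A=41 B=40 D=34 E=30 G=16 F=15
Assign: C→slot 1, A→slot 3, B→slot 4, D→slot 2, E skipped, G skipped, F skipped.
Slots: [1:C] [2:D] [3:A] [4:B]
4 of 7 scheduled.

4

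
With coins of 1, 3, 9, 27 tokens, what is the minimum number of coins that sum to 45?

Use the largest denomination that fits, subtract, and repeat.
45 − 1×27→18 − 2×9→0
Total coins = 1 + 2 = 3

3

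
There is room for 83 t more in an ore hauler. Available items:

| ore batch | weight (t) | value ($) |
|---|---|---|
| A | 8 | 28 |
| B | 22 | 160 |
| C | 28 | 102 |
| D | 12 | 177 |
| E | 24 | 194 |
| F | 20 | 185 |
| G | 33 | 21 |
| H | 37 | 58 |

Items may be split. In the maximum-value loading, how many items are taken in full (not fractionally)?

Sort by value per unit weight and fill in that order.
Order: D (177/12=14.75) > F (185/20=9.25) > E (194/24=8.08) > B (160/22=7.27) > C (102/28=3.64) > A (28/8=3.50) > H (58/37=1.57) > G (21/33=0.64)
Fill: take D (12 @ 177) → take F (20 @ 185) → take E (24 @ 194) → take B (22 @ 160) → take 5/28 of C → 18.21; 83/83 used.
4 item(s) taken whole; one partial (take 5/28 of C).

4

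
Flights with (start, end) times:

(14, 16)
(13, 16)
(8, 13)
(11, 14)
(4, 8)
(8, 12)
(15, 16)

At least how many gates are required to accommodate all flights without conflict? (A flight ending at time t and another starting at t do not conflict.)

The answer is the maximum number of intervals overlapping at any instant.
Events (time:±→running): 4:+→1 8:-→0 8:+→1 8:+→2 11:+→3 … peak 3.

3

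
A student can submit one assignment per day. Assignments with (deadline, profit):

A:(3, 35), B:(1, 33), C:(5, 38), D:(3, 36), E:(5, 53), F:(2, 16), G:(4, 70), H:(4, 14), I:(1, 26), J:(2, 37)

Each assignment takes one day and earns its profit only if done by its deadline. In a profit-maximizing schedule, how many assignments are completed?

Profit order: G=70 E=53 C=38 J=37 D=36 A=35 B=33 I=26 F=16 H=14
Assign: G→slot 4, E→slot 5, C→slot 3, J→slot 2, D→slot 1, A skipped, B skipped, I skipped, F skipped, H skipped.
Slots: [1:D] [2:J] [3:C] [4:G] [5:E]
5 of 10 scheduled.

5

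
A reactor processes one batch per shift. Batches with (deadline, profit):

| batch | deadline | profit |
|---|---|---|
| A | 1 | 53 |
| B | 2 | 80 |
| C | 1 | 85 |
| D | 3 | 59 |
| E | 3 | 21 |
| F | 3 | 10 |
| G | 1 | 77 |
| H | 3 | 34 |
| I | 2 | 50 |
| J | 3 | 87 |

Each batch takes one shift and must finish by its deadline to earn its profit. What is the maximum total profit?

252

By profit: J(d3,87), C(d1,85), B(d2,80), G(d1,77), D(d3,59), A(d1,53), I(d2,50), H(d3,34), E(d3,21), F(d3,10)
J→slot 3; C→slot 1; B→slot 2; G skipped; D skipped; A skipped; I skipped; H skipped; E skipped; F skipped.
Profit = 85 + 80 + 87 = 252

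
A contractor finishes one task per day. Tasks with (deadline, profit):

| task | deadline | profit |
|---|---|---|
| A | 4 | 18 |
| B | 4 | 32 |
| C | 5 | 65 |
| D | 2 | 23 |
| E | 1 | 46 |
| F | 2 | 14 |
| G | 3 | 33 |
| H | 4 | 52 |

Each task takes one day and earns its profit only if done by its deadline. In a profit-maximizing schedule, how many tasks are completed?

5

Take jobs in profit order; each goes to the latest open slot no later than its deadline.
By profit: C(d5,65), H(d4,52), E(d1,46), G(d3,33), B(d4,32), D(d2,23), A(d4,18), F(d2,14)
C→slot 5; H→slot 4; E→slot 1; G→slot 3; B→slot 2; D skipped; A skipped; F skipped.
5 of 8 scheduled.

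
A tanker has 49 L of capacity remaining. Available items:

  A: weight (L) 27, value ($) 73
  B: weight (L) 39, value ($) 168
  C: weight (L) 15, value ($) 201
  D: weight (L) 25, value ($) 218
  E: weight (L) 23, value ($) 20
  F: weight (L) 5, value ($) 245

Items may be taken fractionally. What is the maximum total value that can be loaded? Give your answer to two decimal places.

681.23

Sort by value per unit weight and fill in that order.
Order: F (245/5=49.00) > C (201/15=13.40) > D (218/25=8.72) > B (168/39=4.31) > A (73/27=2.70) > E (20/23=0.87)
Fill: take F (5 @ 245) → take C (15 @ 201) → take D (25 @ 218) → take 4/39 of B → 17.23; 49/49 used.
Total value = 681.23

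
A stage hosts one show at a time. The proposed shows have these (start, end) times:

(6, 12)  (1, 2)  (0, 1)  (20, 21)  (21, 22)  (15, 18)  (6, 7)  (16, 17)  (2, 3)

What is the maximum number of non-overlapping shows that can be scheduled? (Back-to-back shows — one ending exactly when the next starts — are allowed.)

Greedy by earliest finish: after sorting by end time, pick each interval compatible with the last pick.
Sorted by end: (0,1)  (1,2)  (2,3)  (6,7)  (6,12)  (16,17)  (15,18)  (20,21)  (21,22)
take (0,1); take (1,2); take (2,3); take (6,7); skip (6,12); take (16,17); take (20,21); take (21,22).
Selected 7 shows.

7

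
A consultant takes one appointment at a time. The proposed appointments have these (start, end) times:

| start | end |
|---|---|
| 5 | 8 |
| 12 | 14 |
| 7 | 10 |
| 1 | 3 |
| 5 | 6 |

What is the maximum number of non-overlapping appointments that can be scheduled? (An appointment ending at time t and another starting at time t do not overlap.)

4

By end time: (1,3), (5,6), (5,8), (7,10), (12,14).
Pick (1,3); next start ≥ 3 → (5,6); next start ≥ 6 → (7,10); next start ≥ 10 → (12,14).
Selected 4 appointments.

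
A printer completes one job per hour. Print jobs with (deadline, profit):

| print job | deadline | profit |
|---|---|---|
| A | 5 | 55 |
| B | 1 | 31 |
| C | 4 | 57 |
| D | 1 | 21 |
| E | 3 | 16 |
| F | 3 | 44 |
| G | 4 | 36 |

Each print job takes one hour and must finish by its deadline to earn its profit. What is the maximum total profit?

223

By profit: C(d4,57), A(d5,55), F(d3,44), G(d4,36), B(d1,31), D(d1,21), E(d3,16)
C→slot 4; A→slot 5; F→slot 3; G→slot 2; B→slot 1; D skipped; E skipped.
Profit = 31 + 36 + 44 + 57 + 55 = 223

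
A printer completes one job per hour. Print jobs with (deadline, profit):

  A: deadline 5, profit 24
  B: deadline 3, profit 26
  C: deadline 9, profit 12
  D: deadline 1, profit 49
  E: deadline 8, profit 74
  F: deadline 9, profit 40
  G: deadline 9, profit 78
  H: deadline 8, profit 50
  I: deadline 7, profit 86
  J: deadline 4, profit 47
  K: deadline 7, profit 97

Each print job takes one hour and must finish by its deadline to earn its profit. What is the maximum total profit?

Sort by profit descending; place each in the latest free slot ≤ its deadline.
By profit: K(d7,97), I(d7,86), G(d9,78), E(d8,74), H(d8,50), D(d1,49), J(d4,47), F(d9,40), B(d3,26), A(d5,24), C(d9,12)
K→slot 7; I→slot 6; G→slot 9; E→slot 8; H→slot 5; D→slot 1; J→slot 4; F→slot 3; B→slot 2; A skipped; C skipped.
Profit = 49 + 26 + 40 + 47 + 50 + 86 + 97 + 74 + 78 = 547

547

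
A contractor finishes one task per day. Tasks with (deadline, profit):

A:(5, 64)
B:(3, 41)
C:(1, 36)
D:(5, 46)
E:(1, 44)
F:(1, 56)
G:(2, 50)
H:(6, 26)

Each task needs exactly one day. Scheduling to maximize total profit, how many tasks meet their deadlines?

6

Sort by profit descending; place each in the latest free slot ≤ its deadline.
By profit: A(d5,64), F(d1,56), G(d2,50), D(d5,46), E(d1,44), B(d3,41), C(d1,36), H(d6,26)
A→slot 5; F→slot 1; G→slot 2; D→slot 4; E skipped; B→slot 3; C skipped; H→slot 6.
6 of 8 scheduled.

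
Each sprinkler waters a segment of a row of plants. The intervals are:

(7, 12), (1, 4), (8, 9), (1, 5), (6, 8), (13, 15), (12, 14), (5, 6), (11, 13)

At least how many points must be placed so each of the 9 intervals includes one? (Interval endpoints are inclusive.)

Sorted: [1,4] [1,5] [5,6] [6,8] [8,9] [7,12] [11,13] [12,14] [13,15]
{[1,4],[1,5]} hit by 4; {[5,6],[6,8]} hit by 6; {[8,9],[7,12]} hit by 9; {[11,13],[12,14],[13,15]} hit by 13.
Points: 4, 6, 9, 13 (4 total).

4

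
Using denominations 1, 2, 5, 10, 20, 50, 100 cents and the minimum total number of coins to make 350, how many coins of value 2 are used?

Greedy: take as many of the largest coin as possible, then repeat with the remainder.
350 = 3×100 + 1×50
Count of 2: 0

0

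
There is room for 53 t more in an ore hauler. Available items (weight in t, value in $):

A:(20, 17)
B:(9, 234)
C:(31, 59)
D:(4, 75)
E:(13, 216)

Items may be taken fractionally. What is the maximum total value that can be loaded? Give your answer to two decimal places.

576.39

Sort by value per unit weight and fill in that order.
Order: B (234/9=26.00) > D (75/4=18.75) > E (216/13=16.62) > C (59/31=1.90) > A (17/20=0.85)
Fill: take B (9 @ 234) → take D (4 @ 75) → take E (13 @ 216) → take 27/31 of C → 51.39; 53/53 used.
Total value = 576.39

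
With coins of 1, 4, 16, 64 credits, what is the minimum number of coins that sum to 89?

Use the largest denomination that fits, subtract, and repeat.
89 = 1×64 + 1×16 + 2×4 + 1×1
Total coins = 1 + 1 + 2 + 1 = 5

5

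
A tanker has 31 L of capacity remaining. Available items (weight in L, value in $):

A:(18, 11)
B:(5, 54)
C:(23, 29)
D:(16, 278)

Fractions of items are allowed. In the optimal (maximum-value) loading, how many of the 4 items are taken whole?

2

Order: D (278/16=17.38) > B (54/5=10.80) > C (29/23=1.26) > A (11/18=0.61)
Fill: take D (16 @ 278) → take B (5 @ 54) → take 10/23 of C → 12.61; 31/31 used.
2 item(s) taken whole; one partial (take 10/23 of C).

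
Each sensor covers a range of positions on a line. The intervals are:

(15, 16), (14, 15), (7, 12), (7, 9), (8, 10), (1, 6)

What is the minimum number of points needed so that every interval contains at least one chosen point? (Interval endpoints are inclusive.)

By right end: [1,6]  [7,9]  [8,10]  [7,12]  [14,15]  [15,16]
[1,6] uncovered → point at 6; [7,9] uncovered → point at 9; [14,15] uncovered → point at 15.
Points: 6, 9, 15 (3 total).

3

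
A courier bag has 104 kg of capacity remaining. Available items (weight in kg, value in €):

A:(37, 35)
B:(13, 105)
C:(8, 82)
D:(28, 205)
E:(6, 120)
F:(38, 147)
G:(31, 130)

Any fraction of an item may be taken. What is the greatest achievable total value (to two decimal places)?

711.63

Sort by value per unit weight and fill in that order.
Ratios (sorted): E 20.00, C 10.25, B 8.08, D 7.32, G 4.19, F 3.87, A 0.95
take E (6 @ 120); take C (8 @ 82); take B (13 @ 105); take D (28 @ 205); take G (31 @ 130); take 18/38 of F → 69.63. Capacity used 104/104.
Total value = 711.63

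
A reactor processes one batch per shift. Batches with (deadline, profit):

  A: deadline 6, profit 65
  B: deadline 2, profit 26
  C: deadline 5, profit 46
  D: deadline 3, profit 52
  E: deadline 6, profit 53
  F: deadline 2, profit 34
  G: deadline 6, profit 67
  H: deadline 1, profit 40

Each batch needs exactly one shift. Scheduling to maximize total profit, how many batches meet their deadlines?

6

Take jobs in profit order; each goes to the latest open slot no later than its deadline.
By profit: G(d6,67), A(d6,65), E(d6,53), D(d3,52), C(d5,46), H(d1,40), F(d2,34), B(d2,26)
G→slot 6; A→slot 5; E→slot 4; D→slot 3; C→slot 2; H→slot 1; F skipped; B skipped.
6 of 8 scheduled.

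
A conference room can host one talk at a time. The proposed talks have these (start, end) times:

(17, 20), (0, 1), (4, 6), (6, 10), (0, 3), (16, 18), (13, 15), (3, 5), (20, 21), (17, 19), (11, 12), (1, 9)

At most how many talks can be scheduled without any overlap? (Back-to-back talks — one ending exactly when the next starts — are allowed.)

Sorted by end: (0,1)  (0,3)  (3,5)  (4,6)  (1,9)  (6,10)  (11,12)  (13,15)  (16,18)  (17,19)  (17,20)  (20,21)
take (0,1); take (3,5); skip (4,6); skip (1,9); take (6,10); take (11,12); take (13,15); take (16,18); take (20,21).
Selected 7 talks.

7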